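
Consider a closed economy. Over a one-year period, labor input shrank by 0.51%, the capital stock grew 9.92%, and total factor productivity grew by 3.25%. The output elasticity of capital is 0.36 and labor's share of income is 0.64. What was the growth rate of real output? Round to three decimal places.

6.495%

Labor's share = 1 − 0.36 = 0.64.
The capital stock: 0.36 × 9.92 = 3.5712 pp.
Labor input: 0.64 × (-0.51) = -0.3264 pp.
Output growth = 3.25 + 3.2448 = 6.4948%.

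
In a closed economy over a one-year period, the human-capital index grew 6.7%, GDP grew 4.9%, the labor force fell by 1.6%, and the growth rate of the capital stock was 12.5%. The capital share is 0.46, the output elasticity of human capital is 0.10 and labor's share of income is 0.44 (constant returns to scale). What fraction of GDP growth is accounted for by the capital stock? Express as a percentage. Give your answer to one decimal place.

The capital stock contributed 0.46 × 12.5 = 5.75 pp.
Share of growth = 5.75 / 4.9 × 100 = 117.347%.

117.3%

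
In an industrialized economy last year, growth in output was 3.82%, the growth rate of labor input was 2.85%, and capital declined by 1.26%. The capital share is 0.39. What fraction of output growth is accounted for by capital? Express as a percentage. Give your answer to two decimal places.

Capital contributed 0.39 × (-1.26) = -0.4914 pp.
Share of growth = -0.4914 / 3.82 × 100 = -12.8639%.

Capital accounted for -12.86% of growth.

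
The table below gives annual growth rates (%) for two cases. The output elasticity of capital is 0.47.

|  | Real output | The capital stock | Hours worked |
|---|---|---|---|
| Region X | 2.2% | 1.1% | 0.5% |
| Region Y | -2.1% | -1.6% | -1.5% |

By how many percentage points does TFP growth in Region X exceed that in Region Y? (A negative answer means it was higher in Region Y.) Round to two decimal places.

Labor's share = 1 − 0.47 = 0.53.
Region X: TFP = 2.2 − 0.517 − 0.265 = 1.418%.
Region Y: TFP = -2.1 + 0.752 + 0.795 = -0.553%.
Difference = 1.418 − (-0.553) = 1.971 pp.

1.97 percentage points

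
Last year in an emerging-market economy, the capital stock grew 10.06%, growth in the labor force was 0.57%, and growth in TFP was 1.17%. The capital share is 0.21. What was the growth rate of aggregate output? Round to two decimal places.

Aggregate output grew 3.73%.

Labor's share = 1 − 0.21 = 0.79.
The capital stock: 0.21 × 10.06 = 2.1126 pp.
The labor force: 0.79 × 0.57 = 0.4503 pp.
Output growth = 1.17 + 2.5629 = 3.7329%.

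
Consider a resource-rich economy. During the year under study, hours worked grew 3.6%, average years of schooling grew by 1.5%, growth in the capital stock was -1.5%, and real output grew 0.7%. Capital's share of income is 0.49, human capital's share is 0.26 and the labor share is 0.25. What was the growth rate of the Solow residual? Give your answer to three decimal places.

0.145%

Labor's share = 1 − 0.49 − 0.26 = 0.25.
The capital stock: 0.49 × (-1.5) = -0.735 pp.
Average years of schooling: 0.26 × 1.5 = 0.39 pp.
Hours worked: 0.25 × 3.6 = 0.9 pp.
TFP growth = 0.7 − 0.555 = 0.145%.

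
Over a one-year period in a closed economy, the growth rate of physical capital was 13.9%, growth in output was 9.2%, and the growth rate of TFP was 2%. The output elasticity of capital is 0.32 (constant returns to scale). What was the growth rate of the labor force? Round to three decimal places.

Labor's share = 1 − 0.32 = 0.68.
gY = gA + 0.32×13.9 + 0.68×g.
0.68×g = 9.2 − 2 − 4.448 = 2.752.
g = 2.752 / 0.68 = 4.04706%.

4.047%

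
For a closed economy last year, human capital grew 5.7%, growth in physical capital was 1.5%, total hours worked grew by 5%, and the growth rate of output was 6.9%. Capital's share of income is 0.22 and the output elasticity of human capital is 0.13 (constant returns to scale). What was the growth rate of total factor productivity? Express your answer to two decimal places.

Labor's share = 1 − 0.22 − 0.13 = 0.65.
Physical capital: 0.22 × 1.5 = 0.33 pp.
Human capital: 0.13 × 5.7 = 0.741 pp.
Total hours worked: 0.65 × 5 = 3.25 pp.
TFP growth = 6.9 − 4.321 = 2.579%.

Total factor productivity growth was 2.58%.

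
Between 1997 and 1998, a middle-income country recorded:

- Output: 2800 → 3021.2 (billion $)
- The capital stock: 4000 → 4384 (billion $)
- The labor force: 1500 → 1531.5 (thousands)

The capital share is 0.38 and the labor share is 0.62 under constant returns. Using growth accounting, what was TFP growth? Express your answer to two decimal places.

TFP growth was 2.95%.

Output growth = (3021.2 − 2800) / 2800 = 7.9%.
The capital stock growth = (4384 − 4000) / 4000 = 9.6%.
The labor force growth = (1531.5 − 1500) / 1500 = 2.1%.
Labor's share = 1 − 0.38 = 0.62.
The capital stock: 0.38 × 9.6 = 3.648 pp.
The labor force: 0.62 × 2.1 = 1.302 pp.
TFP growth = 7.9 − 4.95 = 2.95%.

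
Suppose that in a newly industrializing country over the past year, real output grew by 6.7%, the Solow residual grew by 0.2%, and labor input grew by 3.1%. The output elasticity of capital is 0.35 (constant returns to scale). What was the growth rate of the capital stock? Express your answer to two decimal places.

12.81%

Labor's share = 1 − 0.35 = 0.65.
gY = gA + 0.65×3.1 + 0.35×g.
0.35×g = 6.7 − 0.2 − 2.015 = 4.485.
g = 4.485 / 0.35 = 12.8143%.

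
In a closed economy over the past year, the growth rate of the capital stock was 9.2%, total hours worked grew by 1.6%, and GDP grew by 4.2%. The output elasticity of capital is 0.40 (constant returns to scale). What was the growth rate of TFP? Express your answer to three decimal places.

-0.440%

Labor's share = 1 − 0.4 = 0.6.
The capital stock: 0.4 × 9.2 = 3.68 pp.
Total hours worked: 0.6 × 1.6 = 0.96 pp.
TFP growth = 4.2 − 4.64 = -0.44%.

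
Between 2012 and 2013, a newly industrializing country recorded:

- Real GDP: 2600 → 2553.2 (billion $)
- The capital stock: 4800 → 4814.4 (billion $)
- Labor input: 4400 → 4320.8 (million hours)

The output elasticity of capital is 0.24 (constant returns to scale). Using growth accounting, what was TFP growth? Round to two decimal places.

Real GDP growth = (2553.2 − 2600) / 2600 = -1.8%.
The capital stock growth = (4814.4 − 4800) / 4800 = 0.3%.
Labor input growth = (4320.8 − 4400) / 4400 = -1.8%.
Labor's share = 1 − 0.24 = 0.76.
The capital stock: 0.24 × 0.3 = 0.072 pp.
Labor input: 0.76 × (-1.8) = -1.368 pp.
TFP growth = -1.8 + 1.296 = -0.504%.

-0.50%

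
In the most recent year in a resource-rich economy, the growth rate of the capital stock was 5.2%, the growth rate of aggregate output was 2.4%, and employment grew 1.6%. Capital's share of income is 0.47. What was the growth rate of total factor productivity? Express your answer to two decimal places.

Labor's share = 1 − 0.47 = 0.53.
The capital stock: 0.47 × 5.2 = 2.444 pp.
Employment: 0.53 × 1.6 = 0.848 pp.
TFP growth = 2.4 − 3.292 = -0.892%.

-0.89%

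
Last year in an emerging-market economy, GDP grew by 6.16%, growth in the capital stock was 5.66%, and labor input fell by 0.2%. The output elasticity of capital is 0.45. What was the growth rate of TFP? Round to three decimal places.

TFP growth was 3.723%.

Labor's share = 1 − 0.45 = 0.55.
The capital stock: 0.45 × 5.66 = 2.547 pp.
Labor input: 0.55 × (-0.2) = -0.11 pp.
TFP growth = 6.16 − 2.437 = 3.723%.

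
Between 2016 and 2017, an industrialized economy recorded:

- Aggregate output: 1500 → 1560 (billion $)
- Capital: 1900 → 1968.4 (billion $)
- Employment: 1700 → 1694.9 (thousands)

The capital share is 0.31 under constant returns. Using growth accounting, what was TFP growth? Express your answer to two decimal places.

Aggregate output growth = (1560 − 1500) / 1500 = 4%.
Capital growth = (1968.4 − 1900) / 1900 = 3.6%.
Employment growth = (1694.9 − 1700) / 1700 = -0.3%.
Labor's share = 1 − 0.31 = 0.69.
Capital: 0.31 × 3.6 = 1.116 pp.
Employment: 0.69 × (-0.3) = -0.207 pp.
TFP growth = 4 − 0.909 = 3.091%.

TFP growth was 3.09%.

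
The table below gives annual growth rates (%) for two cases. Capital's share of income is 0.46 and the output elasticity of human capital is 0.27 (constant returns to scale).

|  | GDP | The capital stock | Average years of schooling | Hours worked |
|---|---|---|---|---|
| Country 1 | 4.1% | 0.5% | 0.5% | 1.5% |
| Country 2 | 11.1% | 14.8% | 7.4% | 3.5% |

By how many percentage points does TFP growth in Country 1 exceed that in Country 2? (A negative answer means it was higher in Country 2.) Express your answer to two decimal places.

Labor's share = 1 − 0.46 − 0.27 = 0.27.
Country 1: TFP = 4.1 − 0.23 − 0.135 − 0.405 = 3.33%.
Country 2: TFP = 11.1 − 6.808 − 1.998 − 0.945 = 1.349%.
Difference = 3.33 − (1.349) = 1.981 pp.

1.98 percentage points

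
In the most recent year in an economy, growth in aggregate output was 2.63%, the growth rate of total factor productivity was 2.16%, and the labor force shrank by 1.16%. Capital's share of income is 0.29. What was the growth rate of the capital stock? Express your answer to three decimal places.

Labor's share = 1 − 0.29 = 0.71.
gY = gA + 0.71×(-1.16) + 0.29×g.
0.29×g = 2.63 − 2.16 + 0.8236 = 1.2936.
g = 1.2936 / 0.29 = 4.46069%.

4.461%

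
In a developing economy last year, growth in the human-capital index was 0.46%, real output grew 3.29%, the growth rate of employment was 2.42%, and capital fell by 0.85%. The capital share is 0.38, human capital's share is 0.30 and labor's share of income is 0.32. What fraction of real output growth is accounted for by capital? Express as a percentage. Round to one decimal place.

Capital accounted for -9.8% of growth.

Capital contributed 0.38 × (-0.85) = -0.323 pp.
Share of growth = -0.323 / 3.29 × 100 = -9.818%.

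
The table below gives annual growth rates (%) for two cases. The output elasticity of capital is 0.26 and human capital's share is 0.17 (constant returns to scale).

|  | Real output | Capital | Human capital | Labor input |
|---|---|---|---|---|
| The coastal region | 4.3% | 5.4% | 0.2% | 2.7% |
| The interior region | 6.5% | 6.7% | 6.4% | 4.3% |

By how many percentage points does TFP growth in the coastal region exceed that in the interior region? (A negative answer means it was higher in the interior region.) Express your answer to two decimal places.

0.10 percentage points

Labor's share = 1 − 0.26 − 0.17 = 0.57.
The coastal region: TFP = 4.3 − 1.404 − 0.034 − 1.539 = 1.323%.
The interior region: TFP = 6.5 − 1.742 − 1.088 − 2.451 = 1.219%.
Difference = 1.323 − (1.219) = 0.104 pp.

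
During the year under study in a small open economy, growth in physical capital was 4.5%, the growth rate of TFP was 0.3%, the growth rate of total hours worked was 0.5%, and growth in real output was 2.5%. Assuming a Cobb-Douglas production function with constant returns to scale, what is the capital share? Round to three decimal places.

α = 0.425

gY = gA + α·gK + (1−α)·gL, so gY − gA − gL = α(gK − gL).
2.5 − 0.3 − 0.5 = α × (4.5 − 0.5).
1.7 = 4 α, so α = 0.425.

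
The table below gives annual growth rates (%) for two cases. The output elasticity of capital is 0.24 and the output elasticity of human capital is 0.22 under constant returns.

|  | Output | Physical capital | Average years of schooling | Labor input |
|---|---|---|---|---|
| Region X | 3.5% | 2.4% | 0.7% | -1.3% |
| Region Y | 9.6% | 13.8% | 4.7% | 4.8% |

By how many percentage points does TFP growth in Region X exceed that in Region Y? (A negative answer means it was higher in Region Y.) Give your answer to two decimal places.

0.81 percentage points

Labor's share = 1 − 0.24 − 0.22 = 0.54.
Region X: TFP = 3.5 − 0.576 − 0.154 + 0.702 = 3.472%.
Region Y: TFP = 9.6 − 3.312 − 1.034 − 2.592 = 2.662%.
Difference = 3.472 − (2.662) = 0.81 pp.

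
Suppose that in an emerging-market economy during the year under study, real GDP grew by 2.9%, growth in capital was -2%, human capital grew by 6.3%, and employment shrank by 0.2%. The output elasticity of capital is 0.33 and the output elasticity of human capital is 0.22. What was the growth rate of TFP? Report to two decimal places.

Labor's share = 1 − 0.33 − 0.22 = 0.45.
Capital: 0.33 × (-2) = -0.66 pp.
Human capital: 0.22 × 6.3 = 1.386 pp.
Employment: 0.45 × (-0.2) = -0.09 pp.
TFP growth = 2.9 − 0.636 = 2.264%.

2.26%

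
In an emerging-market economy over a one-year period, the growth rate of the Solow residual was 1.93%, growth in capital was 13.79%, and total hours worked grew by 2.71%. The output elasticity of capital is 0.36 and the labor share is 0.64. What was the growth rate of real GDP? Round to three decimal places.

8.629%

Labor's share = 1 − 0.36 = 0.64.
Capital: 0.36 × 13.79 = 4.9644 pp.
Total hours worked: 0.64 × 2.71 = 1.7344 pp.
Output growth = 1.93 + 6.6988 = 8.6288%.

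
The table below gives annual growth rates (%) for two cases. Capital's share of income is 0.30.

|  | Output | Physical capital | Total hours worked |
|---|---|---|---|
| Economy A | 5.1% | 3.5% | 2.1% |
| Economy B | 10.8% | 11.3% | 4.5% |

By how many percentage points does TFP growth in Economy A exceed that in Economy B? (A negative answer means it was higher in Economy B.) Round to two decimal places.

Labor's share = 1 − 0.3 = 0.7.
Economy A: TFP = 5.1 − 1.05 − 1.47 = 2.58%.
Economy B: TFP = 10.8 − 3.39 − 3.15 = 4.26%.
Difference = 2.58 − (4.26) = -1.68 pp.

-1.68 percentage points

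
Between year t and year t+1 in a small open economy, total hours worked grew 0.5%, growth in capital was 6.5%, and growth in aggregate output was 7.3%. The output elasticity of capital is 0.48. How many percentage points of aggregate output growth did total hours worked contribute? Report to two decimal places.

0.26

Labor's share = 1 − 0.48 = 0.52.
Contribution = share × growth = 0.52 × 0.5 = 0.26 pp.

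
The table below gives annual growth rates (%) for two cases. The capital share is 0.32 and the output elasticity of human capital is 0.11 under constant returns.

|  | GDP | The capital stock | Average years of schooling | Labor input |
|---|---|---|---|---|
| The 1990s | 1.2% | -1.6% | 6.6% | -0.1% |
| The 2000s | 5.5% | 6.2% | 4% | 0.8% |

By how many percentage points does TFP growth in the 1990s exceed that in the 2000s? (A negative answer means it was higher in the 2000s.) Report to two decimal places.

Labor's share = 1 − 0.32 − 0.11 = 0.57.
The 1990s: TFP = 1.2 + 0.512 − 0.726 + 0.057 = 1.043%.
The 2000s: TFP = 5.5 − 1.984 − 0.44 − 0.456 = 2.62%.
Difference = 1.043 − (2.62) = -1.577 pp.

-1.58 percentage points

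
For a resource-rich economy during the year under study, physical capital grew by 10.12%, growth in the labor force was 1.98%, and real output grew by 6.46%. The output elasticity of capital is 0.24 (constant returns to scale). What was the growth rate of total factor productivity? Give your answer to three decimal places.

Labor's share = 1 − 0.24 = 0.76.
Physical capital: 0.24 × 10.12 = 2.4288 pp.
The labor force: 0.76 × 1.98 = 1.5048 pp.
TFP growth = 6.46 − 3.9336 = 2.5264%.

2.526%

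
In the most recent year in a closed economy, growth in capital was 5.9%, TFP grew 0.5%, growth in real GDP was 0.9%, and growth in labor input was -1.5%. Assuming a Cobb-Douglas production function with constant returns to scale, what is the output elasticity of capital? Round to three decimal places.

0.257

gY = gA + α·gK + (1−α)·gL, so gY − gA − gL = α(gK − gL).
0.9 − 0.5 + 1.5 = α × (5.9 − (-1.5)).
1.9 = 7.4 α, so α = 0.25676.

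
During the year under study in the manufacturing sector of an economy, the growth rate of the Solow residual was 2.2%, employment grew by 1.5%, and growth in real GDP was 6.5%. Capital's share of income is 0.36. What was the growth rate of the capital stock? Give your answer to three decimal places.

9.278%

Labor's share = 1 − 0.36 = 0.64.
gY = gA + 0.64×1.5 + 0.36×g.
0.36×g = 6.5 − 2.2 − 0.96 = 3.34.
g = 3.34 / 0.36 = 9.27778%.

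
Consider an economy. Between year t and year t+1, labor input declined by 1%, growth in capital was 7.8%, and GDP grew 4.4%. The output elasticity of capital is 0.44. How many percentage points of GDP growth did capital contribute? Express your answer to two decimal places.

Contribution = share × growth = 0.44 × 7.8 = 3.432 pp.

3.43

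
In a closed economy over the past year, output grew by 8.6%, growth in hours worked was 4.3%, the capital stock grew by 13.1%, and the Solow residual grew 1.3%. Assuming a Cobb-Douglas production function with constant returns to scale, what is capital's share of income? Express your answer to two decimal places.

gY = gA + α·gK + (1−α)·gL, so gY − gA − gL = α(gK − gL).
8.6 − 1.3 − 4.3 = α × (13.1 − 4.3).
3 = 8.8 α, so α = 0.3409.

Capital's share of income is 0.34.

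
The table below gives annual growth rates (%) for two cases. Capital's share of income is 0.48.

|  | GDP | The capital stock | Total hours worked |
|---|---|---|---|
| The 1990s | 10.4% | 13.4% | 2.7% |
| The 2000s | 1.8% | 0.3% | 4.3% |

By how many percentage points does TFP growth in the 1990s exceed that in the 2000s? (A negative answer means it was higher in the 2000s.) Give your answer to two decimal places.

3.14 percentage points

Labor's share = 1 − 0.48 = 0.52.
The 1990s: TFP = 10.4 − 6.432 − 1.404 = 2.564%.
The 2000s: TFP = 1.8 − 0.144 − 2.236 = -0.58%.
Difference = 2.564 − (-0.58) = 3.144 pp.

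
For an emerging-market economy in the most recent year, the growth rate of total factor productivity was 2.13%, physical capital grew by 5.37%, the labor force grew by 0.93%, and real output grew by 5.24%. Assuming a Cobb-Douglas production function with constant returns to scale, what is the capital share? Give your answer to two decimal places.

gY = gA + α·gK + (1−α)·gL, so gY − gA − gL = α(gK − gL).
5.24 − 2.13 − 0.93 = α × (5.37 − 0.93).
2.18 = 4.44 α, so α = 0.491.

α = 0.49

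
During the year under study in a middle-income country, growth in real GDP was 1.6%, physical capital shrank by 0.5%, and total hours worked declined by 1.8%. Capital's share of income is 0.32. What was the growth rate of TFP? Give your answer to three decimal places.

Labor's share = 1 − 0.32 = 0.68.
Physical capital: 0.32 × (-0.5) = -0.16 pp.
Total hours worked: 0.68 × (-1.8) = -1.224 pp.
TFP growth = 1.6 + 1.384 = 2.984%.

2.984%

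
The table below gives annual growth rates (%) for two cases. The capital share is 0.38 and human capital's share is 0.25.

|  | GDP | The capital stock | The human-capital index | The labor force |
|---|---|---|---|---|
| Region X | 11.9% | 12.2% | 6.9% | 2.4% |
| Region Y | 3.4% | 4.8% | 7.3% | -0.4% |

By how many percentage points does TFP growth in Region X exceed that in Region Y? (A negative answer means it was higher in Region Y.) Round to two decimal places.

4.75 percentage points

Labor's share = 1 − 0.38 − 0.25 = 0.37.
Region X: TFP = 11.9 − 4.636 − 1.725 − 0.888 = 4.651%.
Region Y: TFP = 3.4 − 1.824 − 1.825 + 0.148 = -0.101%.
Difference = 4.651 − (-0.101) = 4.752 pp.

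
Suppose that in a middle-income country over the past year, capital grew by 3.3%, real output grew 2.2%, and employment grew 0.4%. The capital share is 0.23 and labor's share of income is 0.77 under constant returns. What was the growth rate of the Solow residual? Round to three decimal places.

Labor's share = 1 − 0.23 = 0.77.
Capital: 0.23 × 3.3 = 0.759 pp.
Employment: 0.77 × 0.4 = 0.308 pp.
TFP growth = 2.2 − 1.067 = 1.133%.

1.133%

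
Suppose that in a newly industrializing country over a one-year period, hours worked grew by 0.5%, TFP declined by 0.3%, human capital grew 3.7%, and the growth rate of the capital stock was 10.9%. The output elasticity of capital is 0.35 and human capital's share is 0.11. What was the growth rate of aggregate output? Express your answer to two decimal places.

Labor's share = 1 − 0.35 − 0.11 = 0.54.
The capital stock: 0.35 × 10.9 = 3.815 pp.
Human capital: 0.11 × 3.7 = 0.407 pp.
Hours worked: 0.54 × 0.5 = 0.27 pp.
Output growth = -0.3 + 4.492 = 4.192%.

4.19%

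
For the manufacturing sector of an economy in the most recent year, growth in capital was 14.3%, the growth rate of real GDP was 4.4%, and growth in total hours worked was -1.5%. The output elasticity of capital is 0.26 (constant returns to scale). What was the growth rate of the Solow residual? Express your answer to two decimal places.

Labor's share = 1 − 0.26 = 0.74.
Capital: 0.26 × 14.3 = 3.718 pp.
Total hours worked: 0.74 × (-1.5) = -1.11 pp.
TFP growth = 4.4 − 2.608 = 1.792%.

1.79%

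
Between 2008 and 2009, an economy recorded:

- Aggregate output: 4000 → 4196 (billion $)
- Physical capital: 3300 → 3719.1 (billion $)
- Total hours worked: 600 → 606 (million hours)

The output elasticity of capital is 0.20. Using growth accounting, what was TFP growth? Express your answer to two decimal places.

TFP growth was 1.56%.

Aggregate output growth = (4196 − 4000) / 4000 = 4.9%.
Physical capital growth = (3719.1 − 3300) / 3300 = 12.7%.
Total hours worked growth = (606 − 600) / 600 = 1%.
Labor's share = 1 − 0.2 = 0.8.
Physical capital: 0.2 × 12.7 = 2.54 pp.
Total hours worked: 0.8 × 1 = 0.8 pp.
TFP growth = 4.9 − 3.34 = 1.56%.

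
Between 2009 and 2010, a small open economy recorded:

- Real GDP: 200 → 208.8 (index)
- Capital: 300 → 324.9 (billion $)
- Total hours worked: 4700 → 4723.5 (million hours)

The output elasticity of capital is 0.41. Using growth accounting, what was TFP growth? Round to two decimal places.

0.70%

Real GDP growth = (208.8 − 200) / 200 = 4.4%.
Capital growth = (324.9 − 300) / 300 = 8.3%.
Total hours worked growth = (4723.5 − 4700) / 4700 = 0.5%.
Labor's share = 1 − 0.41 = 0.59.
Capital: 0.41 × 8.3 = 3.403 pp.
Total hours worked: 0.59 × 0.5 = 0.295 pp.
TFP growth = 4.4 − 3.698 = 0.702%.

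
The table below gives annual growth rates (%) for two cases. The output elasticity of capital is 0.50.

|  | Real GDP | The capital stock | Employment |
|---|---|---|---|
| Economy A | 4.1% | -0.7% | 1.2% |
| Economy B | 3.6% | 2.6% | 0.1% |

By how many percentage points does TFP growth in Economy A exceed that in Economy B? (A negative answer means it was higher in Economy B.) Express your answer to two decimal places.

Labor's share = 1 − 0.5 = 0.5.
Economy A: TFP = 4.1 + 0.35 − 0.6 = 3.85%.
Economy B: TFP = 3.6 − 1.3 − 0.05 = 2.25%.
Difference = 3.85 − (2.25) = 1.6 pp.

1.60 percentage points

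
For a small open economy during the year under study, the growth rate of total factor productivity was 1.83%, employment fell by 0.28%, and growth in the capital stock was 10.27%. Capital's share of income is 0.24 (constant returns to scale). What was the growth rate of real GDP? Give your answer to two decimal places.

Labor's share = 1 − 0.24 = 0.76.
The capital stock: 0.24 × 10.27 = 2.4648 pp.
Employment: 0.76 × (-0.28) = -0.2128 pp.
Output growth = 1.83 + 2.252 = 4.082%.

4.08%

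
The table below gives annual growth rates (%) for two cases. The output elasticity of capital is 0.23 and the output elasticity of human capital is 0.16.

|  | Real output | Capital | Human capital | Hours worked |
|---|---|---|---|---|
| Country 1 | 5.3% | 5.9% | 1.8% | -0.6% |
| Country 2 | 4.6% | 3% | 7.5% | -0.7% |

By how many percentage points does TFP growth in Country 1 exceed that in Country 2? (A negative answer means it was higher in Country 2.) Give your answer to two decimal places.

Labor's share = 1 − 0.23 − 0.16 = 0.61.
Country 1: TFP = 5.3 − 1.357 − 0.288 + 0.366 = 4.021%.
Country 2: TFP = 4.6 − 0.69 − 1.2 + 0.427 = 3.137%.
Difference = 4.021 − (3.137) = 0.884 pp.

0.88 percentage points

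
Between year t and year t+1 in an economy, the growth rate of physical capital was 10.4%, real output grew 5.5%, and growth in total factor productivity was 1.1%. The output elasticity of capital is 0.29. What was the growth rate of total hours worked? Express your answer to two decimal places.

Total hours worked grew 1.95%.

Labor's share = 1 − 0.29 = 0.71.
gY = gA + 0.29×10.4 + 0.71×g.
0.71×g = 5.5 − 1.1 − 3.016 = 1.384.
g = 1.384 / 0.71 = 1.9493%.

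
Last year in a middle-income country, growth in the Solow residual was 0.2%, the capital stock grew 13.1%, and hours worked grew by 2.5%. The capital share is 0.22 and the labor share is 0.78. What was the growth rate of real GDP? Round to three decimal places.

Labor's share = 1 − 0.22 = 0.78.
The capital stock: 0.22 × 13.1 = 2.882 pp.
Hours worked: 0.78 × 2.5 = 1.95 pp.
Output growth = 0.2 + 4.832 = 5.032%.

Real GDP growth was 5.032%.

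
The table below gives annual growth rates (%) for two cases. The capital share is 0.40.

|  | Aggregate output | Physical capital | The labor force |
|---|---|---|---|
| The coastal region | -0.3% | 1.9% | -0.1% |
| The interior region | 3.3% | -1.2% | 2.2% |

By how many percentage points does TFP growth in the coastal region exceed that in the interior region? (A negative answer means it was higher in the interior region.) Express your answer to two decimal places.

-3.46 percentage points

Labor's share = 1 − 0.4 = 0.6.
The coastal region: TFP = -0.3 − 0.76 + 0.06 = -1%.
The interior region: TFP = 3.3 + 0.48 − 1.32 = 2.46%.
Difference = -1 − (2.46) = -3.46 pp.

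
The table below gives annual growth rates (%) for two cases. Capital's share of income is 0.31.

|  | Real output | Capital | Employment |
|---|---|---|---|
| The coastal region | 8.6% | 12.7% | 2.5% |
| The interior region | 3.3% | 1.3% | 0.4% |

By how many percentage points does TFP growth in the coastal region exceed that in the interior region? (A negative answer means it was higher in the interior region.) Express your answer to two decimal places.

Labor's share = 1 − 0.31 = 0.69.
The coastal region: TFP = 8.6 − 3.937 − 1.725 = 2.938%.
The interior region: TFP = 3.3 − 0.403 − 0.276 = 2.621%.
Difference = 2.938 − (2.621) = 0.317 pp.

0.32 percentage points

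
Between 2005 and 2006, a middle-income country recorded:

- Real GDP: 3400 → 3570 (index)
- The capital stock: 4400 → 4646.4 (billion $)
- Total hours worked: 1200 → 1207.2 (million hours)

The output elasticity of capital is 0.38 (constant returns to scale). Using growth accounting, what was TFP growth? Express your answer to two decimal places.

Real GDP growth = (3570 − 3400) / 3400 = 5%.
The capital stock growth = (4646.4 − 4400) / 4400 = 5.6%.
Total hours worked growth = (1207.2 − 1200) / 1200 = 0.6%.
Labor's share = 1 − 0.38 = 0.62.
The capital stock: 0.38 × 5.6 = 2.128 pp.
Total hours worked: 0.62 × 0.6 = 0.372 pp.
TFP growth = 5 − 2.5 = 2.5%.

2.50%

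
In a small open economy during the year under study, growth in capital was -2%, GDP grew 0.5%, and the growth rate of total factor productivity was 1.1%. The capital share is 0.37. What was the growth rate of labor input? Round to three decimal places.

0.222%

Labor's share = 1 − 0.37 = 0.63.
gY = gA + 0.37×(-2) + 0.63×g.
0.63×g = 0.5 − 1.1 + 0.74 = 0.14.
g = 0.14 / 0.63 = 0.22222%.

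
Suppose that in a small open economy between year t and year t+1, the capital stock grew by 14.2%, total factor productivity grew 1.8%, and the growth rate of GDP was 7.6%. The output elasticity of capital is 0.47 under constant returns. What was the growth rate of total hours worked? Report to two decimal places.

Labor's share = 1 − 0.47 = 0.53.
gY = gA + 0.47×14.2 + 0.53×g.
0.53×g = 7.6 − 1.8 − 6.674 = -0.874.
g = -0.874 / 0.53 = -1.6491%.

-1.65%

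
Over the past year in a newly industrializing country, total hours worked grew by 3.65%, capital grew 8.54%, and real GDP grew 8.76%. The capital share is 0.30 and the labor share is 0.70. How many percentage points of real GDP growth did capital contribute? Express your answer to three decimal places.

2.562

Contribution = share × growth = 0.3 × 8.54 = 2.562 pp.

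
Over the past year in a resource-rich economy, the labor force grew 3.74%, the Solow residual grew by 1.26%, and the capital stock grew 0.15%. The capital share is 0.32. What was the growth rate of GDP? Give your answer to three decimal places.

Labor's share = 1 − 0.32 = 0.68.
The capital stock: 0.32 × 0.15 = 0.048 pp.
The labor force: 0.68 × 3.74 = 2.5432 pp.
Output growth = 1.26 + 2.5912 = 3.8512%.

GDP grew 3.851%.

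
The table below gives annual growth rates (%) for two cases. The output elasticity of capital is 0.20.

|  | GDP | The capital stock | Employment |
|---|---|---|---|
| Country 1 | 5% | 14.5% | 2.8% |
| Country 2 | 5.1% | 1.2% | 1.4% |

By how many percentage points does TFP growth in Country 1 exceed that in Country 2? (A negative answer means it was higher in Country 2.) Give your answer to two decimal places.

-3.88 percentage points

Labor's share = 1 − 0.2 = 0.8.
Country 1: TFP = 5 − 2.9 − 2.24 = -0.14%.
Country 2: TFP = 5.1 − 0.24 − 1.12 = 3.74%.
Difference = -0.14 − (3.74) = -3.88 pp.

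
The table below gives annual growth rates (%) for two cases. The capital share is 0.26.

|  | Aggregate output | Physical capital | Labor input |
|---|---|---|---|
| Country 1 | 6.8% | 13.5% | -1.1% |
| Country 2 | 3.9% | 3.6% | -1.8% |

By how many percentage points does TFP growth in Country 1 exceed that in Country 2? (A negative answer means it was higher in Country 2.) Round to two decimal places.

Labor's share = 1 − 0.26 = 0.74.
Country 1: TFP = 6.8 − 3.51 + 0.814 = 4.104%.
Country 2: TFP = 3.9 − 0.936 + 1.332 = 4.296%.
Difference = 4.104 − (4.296) = -0.192 pp.

-0.19 percentage points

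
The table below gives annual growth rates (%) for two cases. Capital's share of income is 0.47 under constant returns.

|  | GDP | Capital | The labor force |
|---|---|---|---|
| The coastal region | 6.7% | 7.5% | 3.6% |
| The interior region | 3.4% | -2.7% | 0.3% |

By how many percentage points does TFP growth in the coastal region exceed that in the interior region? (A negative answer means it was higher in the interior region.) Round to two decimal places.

-3.24 percentage points

Labor's share = 1 − 0.47 = 0.53.
The coastal region: TFP = 6.7 − 3.525 − 1.908 = 1.267%.
The interior region: TFP = 3.4 + 1.269 − 0.159 = 4.51%.
Difference = 1.267 − (4.51) = -3.243 pp.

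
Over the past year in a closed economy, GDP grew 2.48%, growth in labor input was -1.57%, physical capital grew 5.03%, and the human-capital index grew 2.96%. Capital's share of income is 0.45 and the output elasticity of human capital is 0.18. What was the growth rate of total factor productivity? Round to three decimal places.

0.265%

Labor's share = 1 − 0.45 − 0.18 = 0.37.
Physical capital: 0.45 × 5.03 = 2.2635 pp.
The human-capital index: 0.18 × 2.96 = 0.5328 pp.
Labor input: 0.37 × (-1.57) = -0.5809 pp.
TFP growth = 2.48 − 2.2154 = 0.2646%.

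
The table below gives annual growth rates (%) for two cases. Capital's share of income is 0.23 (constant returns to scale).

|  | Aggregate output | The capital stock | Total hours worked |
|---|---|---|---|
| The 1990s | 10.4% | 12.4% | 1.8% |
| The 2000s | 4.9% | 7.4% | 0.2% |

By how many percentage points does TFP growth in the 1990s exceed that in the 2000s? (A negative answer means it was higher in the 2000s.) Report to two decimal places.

3.12 percentage points

Labor's share = 1 − 0.23 = 0.77.
The 1990s: TFP = 10.4 − 2.852 − 1.386 = 6.162%.
The 2000s: TFP = 4.9 − 1.702 − 0.154 = 3.044%.
Difference = 6.162 − (3.044) = 3.118 pp.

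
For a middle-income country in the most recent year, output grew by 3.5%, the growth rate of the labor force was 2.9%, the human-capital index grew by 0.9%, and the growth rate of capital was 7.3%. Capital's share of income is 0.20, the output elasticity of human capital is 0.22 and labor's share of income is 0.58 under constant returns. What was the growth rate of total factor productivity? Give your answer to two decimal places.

0.16%

Labor's share = 1 − 0.2 − 0.22 = 0.58.
Capital: 0.2 × 7.3 = 1.46 pp.
The human-capital index: 0.22 × 0.9 = 0.198 pp.
The labor force: 0.58 × 2.9 = 1.682 pp.
TFP growth = 3.5 − 3.34 = 0.16%.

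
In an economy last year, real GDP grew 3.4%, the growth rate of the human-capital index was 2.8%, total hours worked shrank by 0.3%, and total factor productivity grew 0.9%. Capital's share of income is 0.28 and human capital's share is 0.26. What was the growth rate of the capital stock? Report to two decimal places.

Labor's share = 1 − 0.28 − 0.26 = 0.46.
gY = gA + 0.26×2.8 + 0.46×(-0.3) + 0.28×g.
0.28×g = 3.4 − 0.9 − 0.59 = 1.91.
g = 1.91 / 0.28 = 6.8214%.

6.82%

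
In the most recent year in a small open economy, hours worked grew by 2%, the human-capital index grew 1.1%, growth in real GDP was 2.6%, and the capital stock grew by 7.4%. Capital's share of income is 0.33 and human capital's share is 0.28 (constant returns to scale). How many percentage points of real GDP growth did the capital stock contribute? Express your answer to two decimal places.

Contribution = share × growth = 0.33 × 7.4 = 2.442 pp.

2.44 pp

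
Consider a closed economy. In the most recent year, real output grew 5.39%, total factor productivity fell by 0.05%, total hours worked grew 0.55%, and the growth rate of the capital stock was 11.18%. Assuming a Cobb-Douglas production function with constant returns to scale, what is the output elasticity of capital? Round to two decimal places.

α = 0.46

gY = gA + α·gK + (1−α)·gL, so gY − gA − gL = α(gK − gL).
5.39 + 0.05 − 0.55 = α × (11.18 − 0.55).
4.89 = 10.63 α, so α = 0.46.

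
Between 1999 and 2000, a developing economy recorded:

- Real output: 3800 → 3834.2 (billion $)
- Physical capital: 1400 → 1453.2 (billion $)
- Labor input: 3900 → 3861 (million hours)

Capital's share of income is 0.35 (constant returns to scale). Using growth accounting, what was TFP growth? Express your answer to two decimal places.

Real output growth = (3834.2 − 3800) / 3800 = 0.9%.
Physical capital growth = (1453.2 − 1400) / 1400 = 3.8%.
Labor input growth = (3861 − 3900) / 3900 = -1%.
Labor's share = 1 − 0.35 = 0.65.
Physical capital: 0.35 × 3.8 = 1.33 pp.
Labor input: 0.65 × (-1) = -0.65 pp.
TFP growth = 0.9 − 0.68 = 0.22%.

TFP growth was 0.22%.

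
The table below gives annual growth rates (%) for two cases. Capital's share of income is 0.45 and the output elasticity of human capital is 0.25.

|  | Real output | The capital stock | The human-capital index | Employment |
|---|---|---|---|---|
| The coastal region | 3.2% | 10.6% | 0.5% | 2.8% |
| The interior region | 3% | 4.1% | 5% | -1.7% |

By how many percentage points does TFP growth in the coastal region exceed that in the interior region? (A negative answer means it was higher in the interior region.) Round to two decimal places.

Labor's share = 1 − 0.45 − 0.25 = 0.3.
The coastal region: TFP = 3.2 − 4.77 − 0.125 − 0.84 = -2.535%.
The interior region: TFP = 3 − 1.845 − 1.25 + 0.51 = 0.415%.
Difference = -2.535 − (0.415) = -2.95 pp.

-2.95 percentage points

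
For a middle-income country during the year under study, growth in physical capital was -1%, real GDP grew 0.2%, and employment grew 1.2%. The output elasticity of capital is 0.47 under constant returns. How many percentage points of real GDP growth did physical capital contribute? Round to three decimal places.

Contribution = share × growth = 0.47 × (-1) = -0.47 pp.

-0.470 percentage points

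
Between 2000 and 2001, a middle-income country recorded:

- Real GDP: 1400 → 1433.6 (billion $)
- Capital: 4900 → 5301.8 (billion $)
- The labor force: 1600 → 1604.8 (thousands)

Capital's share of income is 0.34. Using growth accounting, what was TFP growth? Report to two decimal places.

-0.59%

Real GDP growth = (1433.6 − 1400) / 1400 = 2.4%.
Capital growth = (5301.8 − 4900) / 4900 = 8.2%.
The labor force growth = (1604.8 − 1600) / 1600 = 0.3%.
Labor's share = 1 − 0.34 = 0.66.
Capital: 0.34 × 8.2 = 2.788 pp.
The labor force: 0.66 × 0.3 = 0.198 pp.
TFP growth = 2.4 − 2.986 = -0.586%.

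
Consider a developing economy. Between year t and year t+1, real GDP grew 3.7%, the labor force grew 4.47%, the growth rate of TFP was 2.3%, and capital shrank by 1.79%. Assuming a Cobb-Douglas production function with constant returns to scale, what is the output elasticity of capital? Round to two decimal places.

gY = gA + α·gK + (1−α)·gL, so gY − gA − gL = α(gK − gL).
3.7 − 2.3 − 4.47 = α × (-1.79 − 4.47).
-3.07 = -6.26 α, so α = 0.4904.

The output elasticity of capital is 0.49.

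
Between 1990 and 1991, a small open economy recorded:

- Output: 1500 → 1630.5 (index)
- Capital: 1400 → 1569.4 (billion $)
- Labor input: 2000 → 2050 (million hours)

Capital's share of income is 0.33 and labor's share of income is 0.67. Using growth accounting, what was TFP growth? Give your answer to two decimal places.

TFP growth was 3.03%.

Output growth = (1630.5 − 1500) / 1500 = 8.7%.
Capital growth = (1569.4 − 1400) / 1400 = 12.1%.
Labor input growth = (2050 − 2000) / 2000 = 2.5%.
Labor's share = 1 − 0.33 = 0.67.
Capital: 0.33 × 12.1 = 3.993 pp.
Labor input: 0.67 × 2.5 = 1.675 pp.
TFP growth = 8.7 − 5.668 = 3.032%.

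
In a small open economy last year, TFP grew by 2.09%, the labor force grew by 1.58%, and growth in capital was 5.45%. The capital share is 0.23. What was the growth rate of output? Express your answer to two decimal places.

Labor's share = 1 − 0.23 = 0.77.
Capital: 0.23 × 5.45 = 1.2535 pp.
The labor force: 0.77 × 1.58 = 1.2166 pp.
Output growth = 2.09 + 2.4701 = 4.5601%.

4.56%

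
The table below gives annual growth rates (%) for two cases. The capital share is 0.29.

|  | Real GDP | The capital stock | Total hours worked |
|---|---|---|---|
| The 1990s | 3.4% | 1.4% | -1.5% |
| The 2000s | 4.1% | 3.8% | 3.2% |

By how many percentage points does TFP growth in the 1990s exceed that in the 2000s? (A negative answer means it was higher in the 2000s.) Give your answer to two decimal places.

3.33 percentage points

Labor's share = 1 − 0.29 = 0.71.
The 1990s: TFP = 3.4 − 0.406 + 1.065 = 4.059%.
The 2000s: TFP = 4.1 − 1.102 − 2.272 = 0.726%.
Difference = 4.059 − (0.726) = 3.333 pp.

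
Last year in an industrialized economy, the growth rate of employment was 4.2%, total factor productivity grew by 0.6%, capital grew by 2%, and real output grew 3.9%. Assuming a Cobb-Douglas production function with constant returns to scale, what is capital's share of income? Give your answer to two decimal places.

gY = gA + α·gK + (1−α)·gL, so gY − gA − gL = α(gK − gL).
3.9 − 0.6 − 4.2 = α × (2 − 4.2).
-0.9 = -2.2 α, so α = 0.4091.

α = 0.41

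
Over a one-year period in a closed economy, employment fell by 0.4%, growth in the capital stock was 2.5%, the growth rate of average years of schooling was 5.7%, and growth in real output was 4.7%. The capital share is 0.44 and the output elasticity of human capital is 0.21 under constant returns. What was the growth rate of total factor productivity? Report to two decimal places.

Labor's share = 1 − 0.44 − 0.21 = 0.35.
The capital stock: 0.44 × 2.5 = 1.1 pp.
Average years of schooling: 0.21 × 5.7 = 1.197 pp.
Employment: 0.35 × (-0.4) = -0.14 pp.
TFP growth = 4.7 − 2.157 = 2.543%.

Total factor productivity growth was 2.54%.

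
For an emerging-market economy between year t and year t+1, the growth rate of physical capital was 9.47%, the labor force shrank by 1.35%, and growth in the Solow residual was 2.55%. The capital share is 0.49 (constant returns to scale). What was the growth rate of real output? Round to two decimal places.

6.50%

Labor's share = 1 − 0.49 = 0.51.
Physical capital: 0.49 × 9.47 = 4.6403 pp.
The labor force: 0.51 × (-1.35) = -0.6885 pp.
Output growth = 2.55 + 3.9518 = 6.5018%.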